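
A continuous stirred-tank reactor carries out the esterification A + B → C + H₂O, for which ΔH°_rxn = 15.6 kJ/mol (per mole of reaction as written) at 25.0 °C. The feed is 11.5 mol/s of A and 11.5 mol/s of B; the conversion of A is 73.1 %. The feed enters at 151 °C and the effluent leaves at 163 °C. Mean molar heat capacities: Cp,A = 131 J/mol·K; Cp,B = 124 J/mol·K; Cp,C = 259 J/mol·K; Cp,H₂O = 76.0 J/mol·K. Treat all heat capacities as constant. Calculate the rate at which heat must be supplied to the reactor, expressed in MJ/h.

Extent of reaction ξ = 0.731 × 11.5 = 8.4065 mol/s
Reaction term: ξ·ΔH°_rxn = 8.4065 × 15.6 = 131.14 kJ/s
Sensible, feed 151→25 °C: -369.5 kJ/s
Outlet flows (mol/s): A 3.0935, B 3.0935, C 8.4065, H₂O 8.4065
Sensible, products 25→163 °C: 497.49 kJ/s
Q = ΔH = 259.14 kJ/s = 259.14 kW
Heat supplied = 932.9 MJ/h

Q_in = 933 MJ/h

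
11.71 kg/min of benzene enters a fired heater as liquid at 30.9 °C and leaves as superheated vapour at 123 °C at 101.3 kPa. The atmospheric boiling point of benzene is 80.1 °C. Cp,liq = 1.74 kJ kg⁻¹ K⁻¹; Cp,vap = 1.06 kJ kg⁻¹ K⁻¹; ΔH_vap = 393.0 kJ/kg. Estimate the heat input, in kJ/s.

Q = 102 kJ/s

liquid 30.9→80.1 °C: 85.608 kJ/kg
vaporisation at 80.1 °C: 393 kJ/kg
vapour 80.1→123 °C: 45.474 kJ/kg
Δh = 85.608 + 393 + 45.474 = 524.08 kJ/kg
Q = ṁ·Δh = 11.71 kg/min × 524.08 kJ/kg = 6137 kJ/min
|Q| = 102.28 kW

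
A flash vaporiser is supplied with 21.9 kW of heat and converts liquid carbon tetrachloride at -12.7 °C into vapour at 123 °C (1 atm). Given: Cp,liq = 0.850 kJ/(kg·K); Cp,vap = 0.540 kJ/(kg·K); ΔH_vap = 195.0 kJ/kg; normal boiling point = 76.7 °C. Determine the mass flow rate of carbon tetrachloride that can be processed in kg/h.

Δh = 0.850×(76.7−-12.7) + 195.0 + 0.540×(123−76.7) = 295.99 kJ/kg
Q = 21.9 kW = 21.9 kJ/s = 78840 kJ/h
ṁ = Q/Δh = 78840 / 295.99 = 266.36 kg/h

ṁ = 266 kg/h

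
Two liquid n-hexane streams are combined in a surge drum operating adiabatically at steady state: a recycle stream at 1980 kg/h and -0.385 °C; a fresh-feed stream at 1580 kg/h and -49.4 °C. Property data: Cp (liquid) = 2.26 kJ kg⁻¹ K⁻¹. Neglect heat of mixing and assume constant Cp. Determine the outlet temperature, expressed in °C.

T_out = -22.1 °C

Energy balance with Q = 0: Σ ṁᵢCp,ᵢ(T_out − Tᵢ) = 0
Σ ṁᵢCp,ᵢTᵢ = 1980×2.26×-0.385 + 1580×2.26×-49.4 = -178120
Σ ṁᵢCp,ᵢ = 1980×2.26 + 1580×2.26 = 8045.6
T_out = -178120 / 8045.6 = -22.139 °C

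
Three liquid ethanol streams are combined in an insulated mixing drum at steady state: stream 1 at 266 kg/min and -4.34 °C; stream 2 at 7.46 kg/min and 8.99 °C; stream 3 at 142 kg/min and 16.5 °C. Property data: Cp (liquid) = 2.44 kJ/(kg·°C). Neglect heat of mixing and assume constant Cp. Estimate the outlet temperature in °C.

T_out = 3.02 °C

Energy balance with Q = 0: Σ ṁᵢCp,ᵢ(T_out − Tᵢ) = 0
Σ ṁᵢCp,ᵢTᵢ = 266×2.44×-4.34 + 7.46×2.44×8.99 + 142×2.44×16.5 = 3063.7
Σ ṁᵢCp,ᵢ = 266×2.44 + 7.46×2.44 + 142×2.44 = 1013.7
T_out = 3063.7 / 1013.7 = 3.0223 °C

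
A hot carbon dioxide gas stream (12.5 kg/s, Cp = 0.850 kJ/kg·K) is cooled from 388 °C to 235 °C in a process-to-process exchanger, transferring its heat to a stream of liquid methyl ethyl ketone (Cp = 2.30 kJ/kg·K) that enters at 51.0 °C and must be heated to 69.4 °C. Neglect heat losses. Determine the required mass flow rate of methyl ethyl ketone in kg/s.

ṁ_c = 38.4 kg/s

Heat released by hot stream: Q = 12.5 × 0.850 × (388 − 235) = 1625.6 kJ/s
Energy balance on cold side (adiabatic exchanger): Q = ṁ_c·Cp_c·(T_c,out − T_c,in)
ṁ_c = 1625.6 / [2.30 × (69.4 − 51.0)] = 38.413 kg/s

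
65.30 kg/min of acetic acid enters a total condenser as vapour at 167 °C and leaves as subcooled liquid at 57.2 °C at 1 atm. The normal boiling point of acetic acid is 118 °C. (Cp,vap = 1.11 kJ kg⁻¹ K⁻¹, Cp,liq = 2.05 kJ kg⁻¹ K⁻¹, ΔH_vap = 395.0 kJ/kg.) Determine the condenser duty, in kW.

vapour 167→118 °C: -54.39 kJ/kg
condensation at 118 °C: -395 kJ/kg
liquid 118→57.2 °C: -124.64 kJ/kg
Δh = -54.39 + -395 + -124.64 = -574.03 kJ/kg
Q = ṁ·Δh = 65.30 kg/min × -574.03 kJ/kg = -37484 kJ/min
|Q| = 624.74 kW

Q_c = 625 kW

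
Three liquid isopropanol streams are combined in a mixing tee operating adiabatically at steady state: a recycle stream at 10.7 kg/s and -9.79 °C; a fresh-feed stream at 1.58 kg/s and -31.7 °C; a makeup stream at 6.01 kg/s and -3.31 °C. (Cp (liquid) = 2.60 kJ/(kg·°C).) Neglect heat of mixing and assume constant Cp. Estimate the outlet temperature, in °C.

No heat crosses the boundary, so H_out = H_in.
Σ ṁᵢCp,ᵢTᵢ = 10.7×2.60×-9.79 + 1.58×2.60×-31.7 + 6.01×2.60×-3.31 = -454.3
Σ ṁᵢCp,ᵢ = 10.7×2.60 + 1.58×2.60 + 6.01×2.60 = 47.554
T_out = -454.3 / 47.554 = -9.5534 °C

T_out = -9.55 °C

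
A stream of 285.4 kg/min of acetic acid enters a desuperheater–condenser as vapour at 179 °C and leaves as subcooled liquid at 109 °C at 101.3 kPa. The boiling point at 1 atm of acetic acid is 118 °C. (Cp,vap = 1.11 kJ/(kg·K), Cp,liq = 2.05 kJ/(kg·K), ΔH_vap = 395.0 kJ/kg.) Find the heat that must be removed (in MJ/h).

Q_c = 8240 MJ/h

vapour 179→118 °C: -67.71 kJ/kg
condensation at 118 °C: -395 kJ/kg
liquid 118→109 °C: -18.45 kJ/kg
Δh = -67.71 + -395 + -18.45 = -481.16 kJ/kg
Q = ṁ·Δh = 285.4 kg/min × -481.16 kJ/kg = -137320 kJ/min
|Q| = 2288.7 kW = 8239.4 MJ/h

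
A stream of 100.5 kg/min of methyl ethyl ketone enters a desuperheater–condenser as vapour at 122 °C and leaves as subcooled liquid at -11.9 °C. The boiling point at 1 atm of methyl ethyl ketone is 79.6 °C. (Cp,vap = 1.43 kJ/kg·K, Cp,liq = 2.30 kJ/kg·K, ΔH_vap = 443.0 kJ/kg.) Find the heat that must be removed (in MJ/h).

vapour 122→79.6 °C: -60.632 kJ/kg
condensation at 79.6 °C: -443 kJ/kg
liquid 79.6→-11.9 °C: -210.45 kJ/kg
Δh = -60.632 + -443 + -210.45 = -714.08 kJ/kg
Q = ṁ·Δh = 100.5 kg/min × -714.08 kJ/kg = -71765 kJ/min
|Q| = 1196.1 kW = 4305.9 MJ/h

Q_c = 4310 MJ/h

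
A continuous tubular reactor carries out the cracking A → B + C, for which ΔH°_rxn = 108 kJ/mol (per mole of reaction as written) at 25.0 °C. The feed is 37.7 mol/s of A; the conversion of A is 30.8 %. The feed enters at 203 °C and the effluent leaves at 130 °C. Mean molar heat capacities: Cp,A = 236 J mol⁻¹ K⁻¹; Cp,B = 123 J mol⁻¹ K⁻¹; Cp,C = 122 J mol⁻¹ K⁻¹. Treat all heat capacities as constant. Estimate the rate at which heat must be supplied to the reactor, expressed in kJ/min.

Extent of reaction ξ = 0.308 × 37.7 = 11.612 mol/s
Reaction term: ξ·ΔH°_rxn = 11.612 × 108 = 1254.1 kJ/s
Sensible, feed 203→25 °C: -1583.7 kJ/s
Outlet flows (mol/s): A 26.088, B 11.612, C 11.612
Sensible, products 25→130 °C: 945.18 kJ/s
Q = ΔH = 615.53 kJ/s = 615.53 kW
Heat supplied = 36932 kJ/min

Q_in = 36900 kJ/min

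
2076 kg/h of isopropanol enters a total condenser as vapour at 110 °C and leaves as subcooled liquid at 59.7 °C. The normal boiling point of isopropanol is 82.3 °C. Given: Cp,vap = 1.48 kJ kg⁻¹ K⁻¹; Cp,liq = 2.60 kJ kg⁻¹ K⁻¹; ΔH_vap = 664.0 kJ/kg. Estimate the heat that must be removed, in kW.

Q_c = 440 kW

vapour 110→82.3 °C: -40.996 kJ/kg
condensation at 82.3 °C: -664 kJ/kg
liquid 82.3→59.7 °C: -58.76 kJ/kg
Δh = -40.996 + -664 + -58.76 = -763.76 kJ/kg
Q = ṁ·Δh = 2076 kg/h × -763.76 kJ/kg = -1.5856e+06 kJ/h
|Q| = 440.43 kW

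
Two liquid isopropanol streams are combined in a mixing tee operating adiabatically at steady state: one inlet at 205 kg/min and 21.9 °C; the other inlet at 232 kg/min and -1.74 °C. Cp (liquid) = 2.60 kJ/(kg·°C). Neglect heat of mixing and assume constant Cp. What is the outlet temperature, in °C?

T_out = 9.35 °C

Adiabatic, steady state ⇒ Σ ṁᵢCp,ᵢ(T_out − Tᵢ) = 0
Σ ṁᵢCp,ᵢTᵢ = 205×2.60×21.9 + 232×2.60×-1.74 = 10623
Σ ṁᵢCp,ᵢ = 205×2.60 + 232×2.60 = 1136.2
T_out = 10623 / 1136.2 = 9.3497 °C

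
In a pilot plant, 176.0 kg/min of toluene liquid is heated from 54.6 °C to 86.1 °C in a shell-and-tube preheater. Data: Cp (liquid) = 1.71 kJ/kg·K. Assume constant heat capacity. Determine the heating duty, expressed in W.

Q = ṁ·Cp·ΔT = 176.0 × 1.71 × (86.1 − 54.6) = 9480.2 kJ/min
Converting: 9480.2 / 60 s = 158 kW
Heating duty = 158000 W

Q = 158000 W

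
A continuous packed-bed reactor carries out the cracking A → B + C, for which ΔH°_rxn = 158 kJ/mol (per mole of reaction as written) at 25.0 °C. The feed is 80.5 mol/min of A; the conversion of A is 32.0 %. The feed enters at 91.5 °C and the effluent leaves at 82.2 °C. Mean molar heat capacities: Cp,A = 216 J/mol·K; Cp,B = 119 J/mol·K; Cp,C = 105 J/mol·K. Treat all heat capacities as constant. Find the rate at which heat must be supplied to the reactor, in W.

Extent of reaction ξ = 0.320 × 80.5 = 25.76 mol/min
Reaction term: ξ·ΔH°_rxn = 25.76 × 158 = 4070.1 kJ/min
Sensible, feed 91.5→25 °C: -1156.3 kJ/min
Outlet flows (mol/min): A 54.74, B 25.76, C 25.76
Sensible, products 25→82.2 °C: 1006.4 kJ/min
Q = ΔH = 3920.2 kJ/min = 65.336 kW
Heat supplied = 65336 W

Q_in = 65300 W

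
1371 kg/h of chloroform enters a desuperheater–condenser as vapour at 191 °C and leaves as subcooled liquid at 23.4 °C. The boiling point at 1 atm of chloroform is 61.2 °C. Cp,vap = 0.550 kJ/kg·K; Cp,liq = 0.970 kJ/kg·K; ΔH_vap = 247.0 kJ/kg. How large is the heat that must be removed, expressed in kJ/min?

vapour 191→61.2 °C: -71.39 kJ/kg
condensation at 61.2 °C: -247 kJ/kg
liquid 61.2→23.4 °C: -36.666 kJ/kg
Δh = -71.39 + -247 + -36.666 = -355.06 kJ/kg
Q = ṁ·Δh = 1371 kg/h × -355.06 kJ/kg = -486780 kJ/h
|Q| = 135.22 kW = 8113 kJ/min

Q_c = 8110 kJ/min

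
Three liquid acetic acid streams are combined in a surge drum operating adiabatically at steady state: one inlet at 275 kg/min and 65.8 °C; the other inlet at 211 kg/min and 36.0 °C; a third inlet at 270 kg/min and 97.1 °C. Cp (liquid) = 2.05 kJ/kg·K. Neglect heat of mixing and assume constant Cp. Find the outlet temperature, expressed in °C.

Energy balance with Q = 0: Σ ṁᵢCp,ᵢ(T_out − Tᵢ) = 0
Σ ṁᵢCp,ᵢTᵢ = 275×2.05×65.8 + 211×2.05×36.0 + 270×2.05×97.1 = 106410
Σ ṁᵢCp,ᵢ = 275×2.05 + 211×2.05 + 270×2.05 = 1549.8
T_out = 106410 / 1549.8 = 68.661 °C

T_out = 68.7 °C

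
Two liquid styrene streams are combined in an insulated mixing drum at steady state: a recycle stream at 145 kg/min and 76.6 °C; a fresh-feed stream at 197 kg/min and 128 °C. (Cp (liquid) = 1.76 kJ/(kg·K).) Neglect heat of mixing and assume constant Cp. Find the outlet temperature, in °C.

No heat crosses the boundary, so H_out = H_in.
Σ ṁᵢCp,ᵢTᵢ = 145×1.76×76.6 + 197×1.76×128 = 63928
Σ ṁᵢCp,ᵢ = 145×1.76 + 197×1.76 = 601.92
T_out = 63928 / 601.92 = 106.21 °C

T_out = 106 °C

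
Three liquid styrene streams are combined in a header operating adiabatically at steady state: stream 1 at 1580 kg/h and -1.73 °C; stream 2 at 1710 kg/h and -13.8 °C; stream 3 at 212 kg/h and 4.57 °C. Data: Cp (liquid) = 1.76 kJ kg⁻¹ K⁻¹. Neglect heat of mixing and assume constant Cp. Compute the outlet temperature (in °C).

T_out = -7.24 °C

No heat crosses the boundary, so H_out = H_in.
Σ ṁᵢCp,ᵢTᵢ = 1580×1.76×-1.73 + 1710×1.76×-13.8 + 212×1.76×4.57 = -44638
Σ ṁᵢCp,ᵢ = 1580×1.76 + 1710×1.76 + 212×1.76 = 6163.5
T_out = -44638 / 6163.5 = -7.2423 °C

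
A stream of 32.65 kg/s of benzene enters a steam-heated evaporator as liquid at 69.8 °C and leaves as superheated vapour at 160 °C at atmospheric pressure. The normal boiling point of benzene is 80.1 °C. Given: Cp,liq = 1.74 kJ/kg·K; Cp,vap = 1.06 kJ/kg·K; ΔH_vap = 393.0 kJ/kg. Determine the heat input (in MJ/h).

Q = 58300 MJ/h

liquid 69.8→80.1 °C: 17.922 kJ/kg
vaporisation at 80.1 °C: 393 kJ/kg
vapour 80.1→160 °C: 84.694 kJ/kg
Δh = 17.922 + 393 + 84.694 = 495.62 kJ/kg
Q = ṁ·Δh = 32.65 kg/s × 495.62 kJ/kg = 16182 kJ/s
|Q| = 16182 kW = 58255 MJ/h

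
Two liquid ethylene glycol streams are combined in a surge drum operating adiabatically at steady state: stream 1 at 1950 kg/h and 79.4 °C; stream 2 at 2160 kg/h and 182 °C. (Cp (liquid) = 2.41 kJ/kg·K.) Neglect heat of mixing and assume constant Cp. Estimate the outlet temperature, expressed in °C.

No heat crosses the boundary, so H_out = H_in.
Σ ṁᵢCp,ᵢTᵢ = 1950×2.41×79.4 + 2160×2.41×182 = 1.3206e+06
Σ ṁᵢCp,ᵢ = 1950×2.41 + 2160×2.41 = 9905.1
T_out = 1.3206e+06 / 9905.1 = 133.32 °C

T_out = 133 °C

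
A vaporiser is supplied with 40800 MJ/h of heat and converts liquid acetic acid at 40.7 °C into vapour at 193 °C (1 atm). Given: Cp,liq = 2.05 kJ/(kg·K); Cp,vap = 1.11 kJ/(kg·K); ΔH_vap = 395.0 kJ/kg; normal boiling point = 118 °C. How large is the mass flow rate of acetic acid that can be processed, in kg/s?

Δh = 2.05×(118−40.7) + 395.0 + 1.11×(193−118) = 636.71 kJ/kg
Q = 40800 MJ/h = 11333 kJ/s = 11333 kJ/s
ṁ = Q/Δh = 11333 / 636.71 = 17.8 kg/s

ṁ = 17.8 kg/s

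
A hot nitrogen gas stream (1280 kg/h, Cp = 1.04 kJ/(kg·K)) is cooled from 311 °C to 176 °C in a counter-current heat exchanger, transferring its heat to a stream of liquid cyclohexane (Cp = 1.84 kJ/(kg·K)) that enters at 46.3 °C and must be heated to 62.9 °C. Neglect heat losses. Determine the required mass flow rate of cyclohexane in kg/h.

Heat released by hot stream: Q = 1280 × 1.04 × (311 − 176) = 179710 kJ/h
Energy balance on cold side (adiabatic exchanger): Q = ṁ_c·Cp_c·(T_c,out − T_c,in)
ṁ_c = 179710 / [1.84 × (62.9 − 46.3)] = 5883.7 kg/h

ṁ_c = 5880 kg/h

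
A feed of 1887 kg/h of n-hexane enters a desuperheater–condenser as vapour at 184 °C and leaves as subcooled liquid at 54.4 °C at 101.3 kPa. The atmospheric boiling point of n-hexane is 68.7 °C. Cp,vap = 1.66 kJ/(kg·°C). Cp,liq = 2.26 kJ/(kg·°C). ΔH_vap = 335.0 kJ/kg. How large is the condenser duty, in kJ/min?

vapour 184→68.7 °C: -191.4 kJ/kg
condensation at 68.7 °C: -335 kJ/kg
liquid 68.7→54.4 °C: -32.318 kJ/kg
Δh = -191.4 + -335 + -32.318 = -558.72 kJ/kg
Q = ṁ·Δh = 1887 kg/h × -558.72 kJ/kg = -1.0543e+06 kJ/h
|Q| = 292.86 kW = 17572 kJ/min

Q_c = 17600 kJ/min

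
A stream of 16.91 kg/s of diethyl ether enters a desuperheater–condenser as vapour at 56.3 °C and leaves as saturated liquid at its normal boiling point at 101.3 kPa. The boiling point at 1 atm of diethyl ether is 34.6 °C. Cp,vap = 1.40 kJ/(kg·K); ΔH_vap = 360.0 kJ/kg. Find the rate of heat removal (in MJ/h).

Q_c = 23800 MJ/h

vapour 56.3→34.6 °C: -30.38 kJ/kg
condensation at 34.6 °C: -360 kJ/kg
Δh = -30.38 + -360 = -390.38 kJ/kg
Q = ṁ·Δh = 16.91 kg/s × -390.38 kJ/kg = -6601.3 kJ/s
|Q| = 6601.3 kW = 23765 MJ/h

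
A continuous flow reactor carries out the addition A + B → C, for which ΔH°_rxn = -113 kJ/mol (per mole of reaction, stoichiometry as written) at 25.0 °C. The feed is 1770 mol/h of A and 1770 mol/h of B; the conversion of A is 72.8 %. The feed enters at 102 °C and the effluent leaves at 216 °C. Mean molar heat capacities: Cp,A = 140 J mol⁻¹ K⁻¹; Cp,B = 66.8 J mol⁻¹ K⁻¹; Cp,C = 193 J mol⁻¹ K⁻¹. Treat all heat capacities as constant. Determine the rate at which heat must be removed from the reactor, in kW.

Extent of reaction ξ = 0.728 × 1770 = 1288.6 mol/h
Reaction term: ξ·ΔH°_rxn = 1288.6 × -113 = -145610 kJ/h
Sensible, feed 102→25 °C: -28185 kJ/h
Outlet flows (mol/h): A 481.44, B 481.44, C 1288.6
Sensible, products 25→216 °C: 66516 kJ/h
Q = ΔH = -107280 kJ/h = -29.799 kW
Heat removed = 29.799 kW

Q_out = 29.8 kW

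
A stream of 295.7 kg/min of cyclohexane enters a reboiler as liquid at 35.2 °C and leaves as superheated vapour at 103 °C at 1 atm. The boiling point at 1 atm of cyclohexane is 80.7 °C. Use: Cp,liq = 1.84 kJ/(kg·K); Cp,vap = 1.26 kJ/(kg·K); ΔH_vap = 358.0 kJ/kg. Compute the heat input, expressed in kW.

Q = 2320 kW

liquid 35.2→80.7 °C: 83.72 kJ/kg
vaporisation at 80.7 °C: 358 kJ/kg
vapour 80.7→103 °C: 28.098 kJ/kg
Δh = 83.72 + 358 + 28.098 = 469.82 kJ/kg
Q = ṁ·Δh = 295.7 kg/min × 469.82 kJ/kg = 138930 kJ/min
|Q| = 2315.4 kW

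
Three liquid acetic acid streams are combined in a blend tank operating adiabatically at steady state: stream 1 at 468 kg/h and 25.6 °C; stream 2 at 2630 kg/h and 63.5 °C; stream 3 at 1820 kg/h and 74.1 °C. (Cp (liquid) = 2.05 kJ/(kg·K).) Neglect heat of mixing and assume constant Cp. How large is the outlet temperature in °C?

Energy balance with Q = 0: Σ ṁᵢCp,ᵢ(T_out − Tᵢ) = 0
Σ ṁᵢCp,ᵢTᵢ = 468×2.05×25.6 + 2630×2.05×63.5 + 1820×2.05×74.1 = 643390
Σ ṁᵢCp,ᵢ = 468×2.05 + 2630×2.05 + 1820×2.05 = 10082
T_out = 643390 / 10082 = 63.816 °C

T_out = 63.8 °C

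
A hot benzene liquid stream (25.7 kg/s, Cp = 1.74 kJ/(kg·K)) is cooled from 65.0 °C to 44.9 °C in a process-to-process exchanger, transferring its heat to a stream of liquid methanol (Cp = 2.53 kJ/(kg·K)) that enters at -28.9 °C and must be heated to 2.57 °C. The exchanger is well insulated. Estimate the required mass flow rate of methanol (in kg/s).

Heat released by hot stream: Q = 25.7 × 1.74 × (65.0 − 44.9) = 898.83 kJ/s
Energy balance on cold side (adiabatic exchanger): Q = ṁ_c·Cp_c·(T_c,out − T_c,in)
ṁ_c = 898.83 / [2.53 × (2.57 − -28.9)] = 11.289 kg/s

ṁ_c = 11.3 kg/s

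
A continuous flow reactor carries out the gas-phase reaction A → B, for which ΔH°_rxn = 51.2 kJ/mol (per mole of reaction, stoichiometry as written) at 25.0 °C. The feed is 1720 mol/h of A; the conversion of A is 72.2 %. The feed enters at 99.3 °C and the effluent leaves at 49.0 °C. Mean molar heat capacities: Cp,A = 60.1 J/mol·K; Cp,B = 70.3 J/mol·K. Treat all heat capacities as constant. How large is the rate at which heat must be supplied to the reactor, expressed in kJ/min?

Extent of reaction ξ = 0.722 × 1720 = 1241.8 mol/h
Reaction term: ξ·ΔH°_rxn = 1241.8 × 51.2 = 63582 kJ/h
Sensible, feed 99.3→25 °C: -7680.5 kJ/h
Outlet flows (mol/h): A 478.16, B 1241.8
Sensible, products 25→49.0 °C: 2784.9 kJ/h
Q = ΔH = 58687 kJ/h = 16.302 kW
Heat supplied = 978.11 kJ/min

Q_in = 978 kJ/min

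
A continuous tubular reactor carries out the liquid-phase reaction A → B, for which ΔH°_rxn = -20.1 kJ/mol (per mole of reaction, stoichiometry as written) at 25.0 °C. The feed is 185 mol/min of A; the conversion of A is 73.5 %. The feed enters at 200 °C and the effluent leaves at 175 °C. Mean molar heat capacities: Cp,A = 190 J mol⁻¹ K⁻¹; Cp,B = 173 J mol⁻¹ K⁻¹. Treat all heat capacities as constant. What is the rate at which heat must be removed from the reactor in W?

Q_out = 66000 W

Extent of reaction ξ = 0.735 × 185 = 135.97 mol/min
Reaction term: ξ·ΔH°_rxn = 135.97 × -20.1 = -2733.1 kJ/min
Sensible, feed 200→25 °C: -6151.2 kJ/min
Outlet flows (mol/min): A 49.025, B 135.97
Sensible, products 25→175 °C: 4925.8 kJ/min
Q = ΔH = -3958.6 kJ/min = -65.976 kW
Heat removed = 65976 W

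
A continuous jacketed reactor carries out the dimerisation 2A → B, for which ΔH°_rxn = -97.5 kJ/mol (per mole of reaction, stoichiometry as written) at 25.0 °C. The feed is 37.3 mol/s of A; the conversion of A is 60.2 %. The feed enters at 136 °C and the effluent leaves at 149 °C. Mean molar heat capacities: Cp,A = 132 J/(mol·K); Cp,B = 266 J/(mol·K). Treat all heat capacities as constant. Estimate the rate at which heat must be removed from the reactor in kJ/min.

Q_out = 61700 kJ/min

Extent of reaction ξ = 0.602 × 37.3 / 2 = 11.227 mol/s
Reaction term: ξ·ΔH°_rxn = 11.227 × -97.5 = -1094.7 kJ/s
Sensible, feed 136→25 °C: -546.52 kJ/s
Outlet flows (mol/s): A 14.845, B 11.227
Sensible, products 25→149 °C: 613.31 kJ/s
Q = ΔH = -1027.9 kJ/s = -1027.9 kW
Heat removed = 61672 kJ/min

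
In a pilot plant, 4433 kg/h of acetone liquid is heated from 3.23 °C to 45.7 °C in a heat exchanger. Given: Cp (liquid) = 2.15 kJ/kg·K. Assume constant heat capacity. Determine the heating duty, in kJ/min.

Q = 6750 kJ/min

Q = ṁ·Cp·ΔT = 4433 × 2.15 × (45.7 − 3.23) = 404780 kJ/h
Converting: 404780 / 3600 s = 112.44 kW
Heating duty = 6746.3 kJ/min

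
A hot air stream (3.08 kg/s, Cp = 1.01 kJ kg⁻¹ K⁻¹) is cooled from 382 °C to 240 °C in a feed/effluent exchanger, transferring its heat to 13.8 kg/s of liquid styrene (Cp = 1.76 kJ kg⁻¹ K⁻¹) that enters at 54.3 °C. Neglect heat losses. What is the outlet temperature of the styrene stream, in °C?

T_c,out = 72.5 °C

Heat released by hot stream: Q = 3.08 × 1.01 × (382 − 240) = 441.73 kJ/s
Energy balance on cold side (adiabatic exchanger): Q = ṁ_c·Cp_c·(T_c,out − T_c,in)
T_c,out = 54.3 + 441.73/(13.8 × 1.76) = 72.487 °C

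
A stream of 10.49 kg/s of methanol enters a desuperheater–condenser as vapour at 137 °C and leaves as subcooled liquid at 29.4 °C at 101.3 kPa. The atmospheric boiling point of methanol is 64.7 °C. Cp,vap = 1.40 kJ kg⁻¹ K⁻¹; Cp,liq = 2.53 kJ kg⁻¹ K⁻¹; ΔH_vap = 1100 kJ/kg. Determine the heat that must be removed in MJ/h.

Q_c = 48700 MJ/h

vapour 137→64.7 °C: -101.22 kJ/kg
condensation at 64.7 °C: -1100 kJ/kg
liquid 64.7→29.4 °C: -89.309 kJ/kg
Δh = -101.22 + -1100 + -89.309 = -1290.5 kJ/kg
Q = ṁ·Δh = 10.49 kg/s × -1290.5 kJ/kg = -13538 kJ/s
|Q| = 13538 kW = 48736 MJ/h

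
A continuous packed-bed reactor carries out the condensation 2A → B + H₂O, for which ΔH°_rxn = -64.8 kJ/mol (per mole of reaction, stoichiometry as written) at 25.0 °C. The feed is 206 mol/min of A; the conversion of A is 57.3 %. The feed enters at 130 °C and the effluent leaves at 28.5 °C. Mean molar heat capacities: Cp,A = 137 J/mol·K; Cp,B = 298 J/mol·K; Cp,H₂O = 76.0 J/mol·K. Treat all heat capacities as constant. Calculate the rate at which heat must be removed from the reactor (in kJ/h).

Q_out = 400000 kJ/h

Extent of reaction ξ = 0.573 × 206 / 2 = 59.019 mol/min
Reaction term: ξ·ΔH°_rxn = 59.019 × -64.8 = -3824.4 kJ/min
Sensible, feed 130→25 °C: -2963.3 kJ/min
Outlet flows (mol/min): A 87.962, B 59.019, H₂O 59.019
Sensible, products 25→28.5 °C: 119.43 kJ/min
Q = ΔH = -6668.3 kJ/min = -111.14 kW
Heat removed = 400100 kJ/h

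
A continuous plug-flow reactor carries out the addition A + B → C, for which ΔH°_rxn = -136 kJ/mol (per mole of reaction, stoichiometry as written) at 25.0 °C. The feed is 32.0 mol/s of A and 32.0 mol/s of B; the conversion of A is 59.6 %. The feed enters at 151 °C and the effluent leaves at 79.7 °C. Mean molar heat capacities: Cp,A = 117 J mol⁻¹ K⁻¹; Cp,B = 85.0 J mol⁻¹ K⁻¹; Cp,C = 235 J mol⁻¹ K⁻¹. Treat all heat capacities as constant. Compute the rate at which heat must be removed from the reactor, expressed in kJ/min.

Q_out = 181000 kJ/min

Extent of reaction ξ = 0.596 × 32.0 = 19.072 mol/s
Reaction term: ξ·ΔH°_rxn = 19.072 × -136 = -2593.8 kJ/s
Sensible, feed 151→25 °C: -814.46 kJ/s
Outlet flows (mol/s): A 12.928, B 12.928, C 19.072
Sensible, products 25→79.7 °C: 388.01 kJ/s
Q = ΔH = -3020.2 kJ/s = -3020.2 kW
Heat removed = 181210 kJ/min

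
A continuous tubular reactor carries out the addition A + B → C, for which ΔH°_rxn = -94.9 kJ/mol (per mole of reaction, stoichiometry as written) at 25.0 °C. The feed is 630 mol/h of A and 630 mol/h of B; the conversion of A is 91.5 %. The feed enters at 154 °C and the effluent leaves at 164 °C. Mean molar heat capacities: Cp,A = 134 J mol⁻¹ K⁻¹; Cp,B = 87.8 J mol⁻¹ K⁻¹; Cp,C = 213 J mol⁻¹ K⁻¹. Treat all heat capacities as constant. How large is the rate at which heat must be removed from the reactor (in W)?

Extent of reaction ξ = 0.915 × 630 = 576.45 mol/h
Reaction term: ξ·ΔH°_rxn = 576.45 × -94.9 = -54705 kJ/h
Sensible, feed 154→25 °C: -18026 kJ/h
Outlet flows (mol/h): A 53.55, B 53.55, C 576.45
Sensible, products 25→164 °C: 18718 kJ/h
Q = ΔH = -54013 kJ/h = -15.004 kW
Heat removed = 15004 W

Q_out = 15000 W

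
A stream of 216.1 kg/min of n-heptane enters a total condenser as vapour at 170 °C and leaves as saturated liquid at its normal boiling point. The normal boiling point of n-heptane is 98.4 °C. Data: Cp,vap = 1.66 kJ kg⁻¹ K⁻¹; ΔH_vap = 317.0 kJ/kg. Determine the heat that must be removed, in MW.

Q_c = 1.57 MW

vapour 170→98.4 °C: -118.86 kJ/kg
condensation at 98.4 °C: -317 kJ/kg
Δh = -118.86 + -317 = -435.86 kJ/kg
Q = ṁ·Δh = 216.1 kg/min × -435.86 kJ/kg = -94188 kJ/min
|Q| = 1569.8 kW = 1.5698 MW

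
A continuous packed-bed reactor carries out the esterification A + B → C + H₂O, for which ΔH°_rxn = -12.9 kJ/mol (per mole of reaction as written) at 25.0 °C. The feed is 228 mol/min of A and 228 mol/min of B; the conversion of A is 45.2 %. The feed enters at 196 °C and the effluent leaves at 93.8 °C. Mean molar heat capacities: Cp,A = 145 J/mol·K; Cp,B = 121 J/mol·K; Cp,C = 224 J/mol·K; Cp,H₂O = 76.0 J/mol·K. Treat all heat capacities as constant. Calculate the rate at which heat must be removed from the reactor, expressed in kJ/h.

Extent of reaction ξ = 0.452 × 228 = 103.06 mol/min
Reaction term: ξ·ΔH°_rxn = 103.06 × -12.9 = -1329.4 kJ/min
Sensible, feed 196→25 °C: -10371 kJ/min
Outlet flows (mol/min): A 124.94, B 124.94, C 103.06, H₂O 103.06
Sensible, products 25→93.8 °C: 4413.7 kJ/min
Q = ΔH = -7286.6 kJ/min = -121.44 kW
Heat removed = 437190 kJ/h

Q_out = 437000 kJ/h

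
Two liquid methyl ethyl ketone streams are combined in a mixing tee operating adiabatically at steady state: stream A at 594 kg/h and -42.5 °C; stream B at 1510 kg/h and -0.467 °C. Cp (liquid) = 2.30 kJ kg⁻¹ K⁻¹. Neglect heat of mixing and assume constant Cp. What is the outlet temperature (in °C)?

T_out = -12.3 °C

Energy balance with Q = 0: Σ ṁᵢCp,ᵢ(T_out − Tᵢ) = 0
T_out = Σ ṁᵢCp,ᵢTᵢ / Σ ṁᵢCp,ᵢ
      = -59685 / 4839.2 = -12.334 °C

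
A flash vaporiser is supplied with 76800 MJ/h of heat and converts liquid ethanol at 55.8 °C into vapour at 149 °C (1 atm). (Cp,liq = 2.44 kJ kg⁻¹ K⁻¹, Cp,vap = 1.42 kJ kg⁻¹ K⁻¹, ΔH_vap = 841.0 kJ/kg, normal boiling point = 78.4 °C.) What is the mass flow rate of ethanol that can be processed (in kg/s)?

Δh = 2.44×(78.4−55.8) + 841.0 + 1.42×(149−78.4) = 996.4 kJ/kg
Q = 76800 MJ/h = 21333 kJ/s = 21333 kJ/s
ṁ = Q/Δh = 21333 / 996.4 = 21.41 kg/s

ṁ = 21.4 kg/s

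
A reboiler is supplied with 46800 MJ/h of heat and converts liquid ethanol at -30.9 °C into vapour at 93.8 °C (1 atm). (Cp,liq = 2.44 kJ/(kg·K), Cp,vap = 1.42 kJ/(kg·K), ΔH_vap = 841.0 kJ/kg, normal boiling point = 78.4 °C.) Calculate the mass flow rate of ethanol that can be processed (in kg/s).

ṁ = 11.5 kg/s

Δh = 2.44×(78.4−-30.9) + 841.0 + 1.42×(93.8−78.4) = 1129.6 kJ/kg
Q = 46800 MJ/h = 13000 kJ/s = 13000 kJ/s
ṁ = Q/Δh = 13000 / 1129.6 = 11.509 kg/s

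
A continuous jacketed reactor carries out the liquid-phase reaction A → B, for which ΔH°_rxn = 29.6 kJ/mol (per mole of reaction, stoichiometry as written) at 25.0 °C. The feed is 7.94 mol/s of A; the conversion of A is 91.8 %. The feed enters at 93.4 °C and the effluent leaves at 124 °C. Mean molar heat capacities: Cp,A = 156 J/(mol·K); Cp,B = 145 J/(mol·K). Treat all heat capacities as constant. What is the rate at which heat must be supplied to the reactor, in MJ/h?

Extent of reaction ξ = 0.918 × 7.94 = 7.2889 mol/s
Reaction term: ξ·ΔH°_rxn = 7.2889 × 29.6 = 215.75 kJ/s
Sensible, feed 93.4→25 °C: -84.723 kJ/s
Outlet flows (mol/s): A 0.65108, B 7.2889
Sensible, products 25→124 °C: 114.69 kJ/s
Q = ΔH = 245.72 kJ/s = 245.72 kW
Heat supplied = 884.58 MJ/h

Q_in = 885 MJ/h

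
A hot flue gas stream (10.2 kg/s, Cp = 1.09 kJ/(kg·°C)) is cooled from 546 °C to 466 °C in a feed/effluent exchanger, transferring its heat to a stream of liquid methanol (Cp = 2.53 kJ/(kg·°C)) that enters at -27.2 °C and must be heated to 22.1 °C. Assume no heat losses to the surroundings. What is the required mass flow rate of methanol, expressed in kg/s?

Heat released by hot stream: Q = 10.2 × 1.09 × (546 − 466) = 889.44 kJ/s
Energy balance on cold side (adiabatic exchanger): Q = ṁ_c·Cp_c·(T_c,out − T_c,in)
ṁ_c = 889.44 / [2.53 × (22.1 − -27.2)] = 7.131 kg/s

ṁ_c = 7.13 kg/s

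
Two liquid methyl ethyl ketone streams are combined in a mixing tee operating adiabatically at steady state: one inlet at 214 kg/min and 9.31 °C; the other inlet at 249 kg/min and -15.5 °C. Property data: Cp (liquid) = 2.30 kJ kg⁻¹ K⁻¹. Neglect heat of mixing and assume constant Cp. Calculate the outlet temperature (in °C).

Energy balance with Q = 0: Σ ṁᵢCp,ᵢ(T_out − Tᵢ) = 0
Σ ṁᵢCp,ᵢTᵢ = 214×2.30×9.31 + 249×2.30×-15.5 = -4294.5
Σ ṁᵢCp,ᵢ = 214×2.30 + 249×2.30 = 1064.9
T_out = -4294.5 / 1064.9 = -4.0327 °C

T_out = -4.03 °C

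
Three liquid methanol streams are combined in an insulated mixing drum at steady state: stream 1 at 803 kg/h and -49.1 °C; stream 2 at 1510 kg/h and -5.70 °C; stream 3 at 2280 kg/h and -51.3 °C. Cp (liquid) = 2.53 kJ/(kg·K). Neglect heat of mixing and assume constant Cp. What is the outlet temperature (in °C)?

Adiabatic, steady state ⇒ Σ ṁᵢCp,ᵢ(T_out − Tᵢ) = 0
T_out = Σ ṁᵢCp,ᵢTᵢ / Σ ṁᵢCp,ᵢ
      = -417450 / 11620 = -35.924 °C

T_out = -35.9 °C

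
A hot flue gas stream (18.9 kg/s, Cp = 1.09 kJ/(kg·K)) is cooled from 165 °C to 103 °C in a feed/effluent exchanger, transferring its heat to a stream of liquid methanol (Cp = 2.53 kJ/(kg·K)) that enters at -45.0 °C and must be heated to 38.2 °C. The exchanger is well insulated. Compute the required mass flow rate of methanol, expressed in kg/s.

Heat released by hot stream: Q = 18.9 × 1.09 × (165 − 103) = 1277.3 kJ/s
Energy balance on cold side (adiabatic exchanger): Q = ṁ_c·Cp_c·(T_c,out − T_c,in)
ṁ_c = 1277.3 / [2.53 × (38.2 − -45.0)] = 6.0679 kg/s

ṁ_c = 6.07 kg/s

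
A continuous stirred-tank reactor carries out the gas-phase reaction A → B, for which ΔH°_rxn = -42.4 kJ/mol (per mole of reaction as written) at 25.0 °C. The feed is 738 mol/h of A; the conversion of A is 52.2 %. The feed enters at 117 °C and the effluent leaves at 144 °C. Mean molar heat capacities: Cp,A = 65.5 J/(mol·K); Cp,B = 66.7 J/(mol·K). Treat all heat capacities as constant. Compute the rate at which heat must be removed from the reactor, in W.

Extent of reaction ξ = 0.522 × 738 = 385.24 mol/h
Reaction term: ξ·ΔH°_rxn = 385.24 × -42.4 = -16334 kJ/h
Sensible, feed 117→25 °C: -4447.2 kJ/h
Outlet flows (mol/h): A 352.76, B 385.24
Sensible, products 25→144 °C: 5807.4 kJ/h
Q = ΔH = -14974 kJ/h = -4.1594 kW
Heat removed = 4159.4 W

Q_out = 4160 W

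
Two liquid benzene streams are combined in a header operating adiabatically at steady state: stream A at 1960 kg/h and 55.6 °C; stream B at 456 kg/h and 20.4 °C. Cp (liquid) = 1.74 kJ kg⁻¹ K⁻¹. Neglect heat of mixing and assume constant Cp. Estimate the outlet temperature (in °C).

T_out = 49.0 °C

Energy balance with Q = 0: Σ ṁᵢCp,ᵢ(T_out − Tᵢ) = 0
Σ ṁᵢCp,ᵢTᵢ = 1960×1.74×55.6 + 456×1.74×20.4 = 205800
Σ ṁᵢCp,ᵢ = 1960×1.74 + 456×1.74 = 4203.8
T_out = 205800 / 4203.8 = 48.956 °C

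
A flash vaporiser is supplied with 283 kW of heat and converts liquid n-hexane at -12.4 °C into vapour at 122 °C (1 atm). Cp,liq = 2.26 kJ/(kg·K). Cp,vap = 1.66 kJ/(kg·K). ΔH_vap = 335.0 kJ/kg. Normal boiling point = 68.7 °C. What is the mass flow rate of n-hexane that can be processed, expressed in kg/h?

ṁ = 1680 kg/h

Δh = 2.26×(68.7−-12.4) + 335.0 + 1.66×(122−68.7) = 606.76 kJ/kg
Q = 283 kW = 283 kJ/s = 1.0188e+06 kJ/h
ṁ = Q/Δh = 1.0188e+06 / 606.76 = 1679.1 kg/h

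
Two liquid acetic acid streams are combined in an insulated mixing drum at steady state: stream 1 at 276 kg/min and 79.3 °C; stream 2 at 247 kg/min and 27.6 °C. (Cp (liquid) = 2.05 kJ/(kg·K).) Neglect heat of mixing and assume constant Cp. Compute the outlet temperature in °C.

Adiabatic, steady state ⇒ Σ ṁᵢCp,ᵢ(T_out − Tᵢ) = 0
T_out = Σ ṁᵢCp,ᵢTᵢ / Σ ṁᵢCp,ᵢ
      = 58843 / 1072.1 = 54.883 °C

T_out = 54.9 °C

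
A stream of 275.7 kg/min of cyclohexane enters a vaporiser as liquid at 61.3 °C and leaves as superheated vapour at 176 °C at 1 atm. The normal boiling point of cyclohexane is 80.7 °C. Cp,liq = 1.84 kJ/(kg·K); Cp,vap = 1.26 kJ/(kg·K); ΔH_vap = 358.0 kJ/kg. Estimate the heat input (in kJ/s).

liquid 61.3→80.7 °C: 35.696 kJ/kg
vaporisation at 80.7 °C: 358 kJ/kg
vapour 80.7→176 °C: 120.08 kJ/kg
Δh = 35.696 + 358 + 120.08 = 513.77 kJ/kg
Q = ṁ·Δh = 275.7 kg/min × 513.77 kJ/kg = 141650 kJ/min
|Q| = 2360.8 kW

Q = 2360 kJ/s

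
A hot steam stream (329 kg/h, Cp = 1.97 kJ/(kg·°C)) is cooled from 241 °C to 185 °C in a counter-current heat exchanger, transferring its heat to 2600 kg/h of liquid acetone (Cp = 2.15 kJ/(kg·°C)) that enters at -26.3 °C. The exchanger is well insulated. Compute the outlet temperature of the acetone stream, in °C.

Heat released by hot stream: Q = 329 × 1.97 × (241 − 185) = 36295 kJ/h
Energy balance on cold side (adiabatic exchanger): Q = ṁ_c·Cp_c·(T_c,out − T_c,in)
T_c,out = -26.3 + 36295/(2600 × 2.15) = -19.807 °C

T_c,out = -19.8 °C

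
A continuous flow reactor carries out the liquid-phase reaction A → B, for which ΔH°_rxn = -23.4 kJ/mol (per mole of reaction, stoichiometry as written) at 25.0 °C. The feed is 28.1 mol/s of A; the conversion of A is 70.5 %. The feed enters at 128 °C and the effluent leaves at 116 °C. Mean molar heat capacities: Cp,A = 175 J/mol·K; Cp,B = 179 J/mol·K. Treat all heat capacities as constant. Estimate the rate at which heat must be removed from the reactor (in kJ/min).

Extent of reaction ξ = 0.705 × 28.1 = 19.811 mol/s
Reaction term: ξ·ΔH°_rxn = 19.811 × -23.4 = -463.57 kJ/s
Sensible, feed 128→25 °C: -506.5 kJ/s
Outlet flows (mol/s): A 8.2895, B 19.811
Sensible, products 25→116 °C: 454.7 kJ/s
Q = ΔH = -515.36 kJ/s = -515.36 kW
Heat removed = 30922 kJ/min

Q_out = 30900 kJ/min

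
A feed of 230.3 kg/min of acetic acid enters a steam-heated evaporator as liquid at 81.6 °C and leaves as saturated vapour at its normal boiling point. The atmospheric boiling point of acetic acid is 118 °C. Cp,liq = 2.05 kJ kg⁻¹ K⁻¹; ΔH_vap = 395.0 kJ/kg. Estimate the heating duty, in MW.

Q = 1.80 MW

liquid 81.6→118 °C: 74.62 kJ/kg
vaporisation at 118 °C: 395 kJ/kg
Δh = 74.62 + 395 = 469.62 kJ/kg
Q = ṁ·Δh = 230.3 kg/min × 469.62 kJ/kg = 108150 kJ/min
|Q| = 1802.6 kW = 1.8026 MW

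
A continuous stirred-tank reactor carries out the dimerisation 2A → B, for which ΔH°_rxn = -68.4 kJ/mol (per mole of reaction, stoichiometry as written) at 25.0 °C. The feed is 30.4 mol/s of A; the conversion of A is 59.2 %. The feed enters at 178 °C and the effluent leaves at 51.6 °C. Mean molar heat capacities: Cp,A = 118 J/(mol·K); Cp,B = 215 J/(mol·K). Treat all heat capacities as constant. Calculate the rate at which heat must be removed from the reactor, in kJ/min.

Q_out = 64400 kJ/min

Extent of reaction ξ = 0.592 × 30.4 / 2 = 8.9984 mol/s
Reaction term: ξ·ΔH°_rxn = 8.9984 × -68.4 = -615.49 kJ/s
Sensible, feed 178→25 °C: -548.84 kJ/s
Outlet flows (mol/s): A 12.403, B 8.9984
Sensible, products 25→51.6 °C: 90.393 kJ/s
Q = ΔH = -1073.9 kJ/s = -1073.9 kW
Heat removed = 64436 kJ/min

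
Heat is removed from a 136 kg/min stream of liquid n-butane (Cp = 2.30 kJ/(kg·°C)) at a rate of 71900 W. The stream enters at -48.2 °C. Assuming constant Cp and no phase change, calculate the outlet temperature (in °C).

T_out = -62.0 °C

Q = 71900 W = 4314 kJ/min
ΔT = Q/(ṁ·Cp) = 4314/(136×2.30) = 13.792 K
T_out = -48.2 − 13.792 = -61.992 °C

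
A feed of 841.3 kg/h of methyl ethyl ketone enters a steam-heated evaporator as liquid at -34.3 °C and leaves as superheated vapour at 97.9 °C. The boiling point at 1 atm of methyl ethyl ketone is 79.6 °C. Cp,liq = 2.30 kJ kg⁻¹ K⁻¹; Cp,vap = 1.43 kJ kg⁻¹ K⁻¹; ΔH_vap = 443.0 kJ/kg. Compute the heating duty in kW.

Q = 171 kW

liquid -34.3→79.6 °C: 261.97 kJ/kg
vaporisation at 79.6 °C: 443 kJ/kg
vapour 79.6→97.9 °C: 26.169 kJ/kg
Δh = 261.97 + 443 + 26.169 = 731.14 kJ/kg
Q = ṁ·Δh = 841.3 kg/h × 731.14 kJ/kg = 615110 kJ/h
|Q| = 170.86 kW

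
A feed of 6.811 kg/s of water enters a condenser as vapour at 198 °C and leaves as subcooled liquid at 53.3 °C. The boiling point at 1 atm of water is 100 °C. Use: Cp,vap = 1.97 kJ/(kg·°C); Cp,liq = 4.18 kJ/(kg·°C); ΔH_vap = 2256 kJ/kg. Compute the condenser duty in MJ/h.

Q_c = 64800 MJ/h

vapour 198→100 °C: -193.06 kJ/kg
condensation at 100 °C: -2256 kJ/kg
liquid 100→53.3 °C: -195.21 kJ/kg
Δh = -193.06 + -2256 + -195.21 = -2644.3 kJ/kg
Q = ṁ·Δh = 6.811 kg/s × -2644.3 kJ/kg = -18010 kJ/s
|Q| = 18010 kW = 64836 MJ/h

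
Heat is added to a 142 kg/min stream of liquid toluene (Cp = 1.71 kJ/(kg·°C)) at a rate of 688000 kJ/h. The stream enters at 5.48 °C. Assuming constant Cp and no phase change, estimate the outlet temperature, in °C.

Q = 688000 kJ/h = 11467 kJ/min
ΔT = Q/(ṁ·Cp) = 11467/(142×1.71) = 47.223 K
T_out = 5.48 + 47.223 = 52.703 °C

T_out = 52.7 °C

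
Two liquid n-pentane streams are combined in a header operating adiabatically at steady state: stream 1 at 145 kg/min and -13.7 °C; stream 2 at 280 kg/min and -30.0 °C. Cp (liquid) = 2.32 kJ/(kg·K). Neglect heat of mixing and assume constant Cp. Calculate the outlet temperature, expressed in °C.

T_out = -24.4 °C

Adiabatic, steady state ⇒ Σ ṁᵢCp,ᵢ(T_out − Tᵢ) = 0
T_out = Σ ṁᵢCp,ᵢTᵢ / Σ ṁᵢCp,ᵢ
      = -24097 / 986 = -24.439 °C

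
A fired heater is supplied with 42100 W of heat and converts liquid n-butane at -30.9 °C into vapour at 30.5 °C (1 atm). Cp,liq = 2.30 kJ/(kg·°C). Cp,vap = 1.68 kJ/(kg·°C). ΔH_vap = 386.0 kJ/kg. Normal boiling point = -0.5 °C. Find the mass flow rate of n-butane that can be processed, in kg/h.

Δh = 2.30×(-0.5−-30.9) + 386.0 + 1.68×(30.5−-0.5) = 508 kJ/kg
Q = 42100 W = 42.1 kJ/s = 151560 kJ/h
ṁ = Q/Δh = 151560 / 508 = 298.35 kg/h

ṁ = 298 kg/h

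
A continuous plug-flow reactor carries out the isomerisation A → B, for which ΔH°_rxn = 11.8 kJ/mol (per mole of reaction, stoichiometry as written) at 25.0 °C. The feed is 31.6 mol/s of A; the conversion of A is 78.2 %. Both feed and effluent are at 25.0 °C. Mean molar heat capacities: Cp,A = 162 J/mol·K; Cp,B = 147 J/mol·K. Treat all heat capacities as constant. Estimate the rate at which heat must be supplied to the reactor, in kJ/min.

Q_in = 17500 kJ/min

Extent of reaction ξ = 0.782 × 31.6 = 24.711 mol/s
Reaction term: ξ·ΔH°_rxn = 24.711 × 11.8 = 291.59 kJ/s
Q = ΔH = 291.59 kJ/s = 291.59 kW
Heat supplied = 17496 kJ/min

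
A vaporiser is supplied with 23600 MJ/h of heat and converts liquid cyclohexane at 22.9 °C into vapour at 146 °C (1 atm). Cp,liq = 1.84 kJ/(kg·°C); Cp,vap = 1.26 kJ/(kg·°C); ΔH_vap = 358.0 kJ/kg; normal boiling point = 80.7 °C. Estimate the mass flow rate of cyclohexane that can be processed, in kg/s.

Δh = 1.84×(80.7−22.9) + 358.0 + 1.26×(146−80.7) = 546.63 kJ/kg
Q = 23600 MJ/h = 6555.6 kJ/s = 6555.6 kJ/s
ṁ = Q/Δh = 6555.6 / 546.63 = 11.993 kg/s

ṁ = 12.0 kg/s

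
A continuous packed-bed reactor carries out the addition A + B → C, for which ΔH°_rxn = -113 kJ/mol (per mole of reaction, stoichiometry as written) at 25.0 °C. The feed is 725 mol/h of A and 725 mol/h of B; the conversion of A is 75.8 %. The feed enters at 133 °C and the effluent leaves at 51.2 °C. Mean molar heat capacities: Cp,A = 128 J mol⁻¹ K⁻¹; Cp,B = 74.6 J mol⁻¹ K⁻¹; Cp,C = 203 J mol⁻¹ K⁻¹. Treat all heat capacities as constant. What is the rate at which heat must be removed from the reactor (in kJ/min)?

Extent of reaction ξ = 0.758 × 725 = 549.55 mol/h
Reaction term: ξ·ΔH°_rxn = 549.55 × -113 = -62099 kJ/h
Sensible, feed 133→25 °C: -15864 kJ/h
Outlet flows (mol/h): A 175.45, B 175.45, C 549.55
Sensible, products 25→51.2 °C: 3854.1 kJ/h
Q = ΔH = -74109 kJ/h = -20.586 kW
Heat removed = 1235.1 kJ/min

Q_out = 1240 kJ/min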